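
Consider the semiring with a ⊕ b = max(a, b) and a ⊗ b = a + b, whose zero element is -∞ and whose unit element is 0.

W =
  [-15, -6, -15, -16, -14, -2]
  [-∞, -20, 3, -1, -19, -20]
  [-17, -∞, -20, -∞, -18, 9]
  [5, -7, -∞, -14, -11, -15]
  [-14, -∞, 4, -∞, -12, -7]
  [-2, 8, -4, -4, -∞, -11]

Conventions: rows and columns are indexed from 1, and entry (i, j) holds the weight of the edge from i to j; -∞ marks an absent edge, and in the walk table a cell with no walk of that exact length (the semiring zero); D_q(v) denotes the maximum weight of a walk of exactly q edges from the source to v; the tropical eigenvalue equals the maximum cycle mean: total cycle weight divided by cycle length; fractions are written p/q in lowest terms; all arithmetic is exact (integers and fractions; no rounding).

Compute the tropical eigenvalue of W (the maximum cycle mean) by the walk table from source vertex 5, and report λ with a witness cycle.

q=0: [-∞, -∞, -∞, -∞, 0, -∞]
q=1: [-14, -∞, 4, -∞, -12, -7]
q=2: [-9, 1, -8, -11, -14, 13]
q=3: [11, 21, 9, 9, -18, 2]
q=4: [14, 10, 24, 20, 2, 18]
q=5: [25, 26, 14, 14, 9, 33]
q=6: [31, 41, 29, 29, 11, 23]
Optimal cycle mean attained by: cycle 2->3->6->2, total 3 + 9 + 8, length 3.
Answer: λ = 20/3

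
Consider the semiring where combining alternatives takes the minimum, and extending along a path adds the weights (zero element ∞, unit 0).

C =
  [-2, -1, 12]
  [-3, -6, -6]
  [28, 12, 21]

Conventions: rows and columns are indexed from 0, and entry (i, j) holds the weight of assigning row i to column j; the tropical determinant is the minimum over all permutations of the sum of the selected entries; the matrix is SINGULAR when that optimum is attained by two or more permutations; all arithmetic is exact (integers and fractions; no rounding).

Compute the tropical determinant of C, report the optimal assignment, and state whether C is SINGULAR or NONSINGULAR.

σ = (0, 1, 2): (-2) + (-6) + 21 = 13
σ = (0, 2, 1): (-2) + (-6) + 12 = 4
σ = (1, 0, 2): (-1) + (-3) + 21 = 17
σ = (1, 2, 0): (-1) + (-6) + 28 = 21
σ = (2, 0, 1): 12 + (-3) + 12 = 21
σ = (2, 1, 0): 12 + (-6) + 28 = 34
Optimal value attained by: σ = (0, 2, 1).
Answer: det⊕(C) = 4; verdict: NONSINGULAR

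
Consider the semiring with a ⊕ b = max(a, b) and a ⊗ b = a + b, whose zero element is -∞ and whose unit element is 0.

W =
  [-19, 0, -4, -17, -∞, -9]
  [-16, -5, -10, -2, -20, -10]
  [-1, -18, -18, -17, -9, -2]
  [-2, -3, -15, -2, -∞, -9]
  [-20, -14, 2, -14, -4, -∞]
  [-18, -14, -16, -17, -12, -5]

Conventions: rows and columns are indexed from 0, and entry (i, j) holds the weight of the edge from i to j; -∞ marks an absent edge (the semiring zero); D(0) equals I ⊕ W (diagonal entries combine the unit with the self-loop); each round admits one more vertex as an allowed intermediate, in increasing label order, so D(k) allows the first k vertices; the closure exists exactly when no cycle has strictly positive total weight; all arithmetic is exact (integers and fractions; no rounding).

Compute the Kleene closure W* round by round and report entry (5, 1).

D(0):
  [0, 0, -4, -17, -∞, -9]
  [-16, 0, -10, -2, -20, -10]
  [-1, -18, 0, -17, -9, -2]
  [-2, -3, -15, 0, -∞, -9]
  [-20, -14, 2, -14, 0, -∞]
  [-18, -14, -16, -17, -12, 0]
D(1):
  [0, 0, -4, -17, -∞, -9]
  [-16, 0, -10, -2, -20, -10]
  [-1, -1, 0, -17, -9, -2]
  [-2, -2, -6, 0, -∞, -9]
  [-20, -14, 2, -14, 0, -29]
  [-18, -14, -16, -17, -12, 0]
D(2):
  [0, 0, -4, -2, -20, -9]
  [-16, 0, -10, -2, -20, -10]
  [-1, -1, 0, -3, -9, -2]
  [-2, -2, -6, 0, -22, -9]
  [-20, -14, 2, -14, 0, -24]
  [-18, -14, -16, -16, -12, 0]
D(3):
  [0, 0, -4, -2, -13, -6]
  [-11, 0, -10, -2, -19, -10]
  [-1, -1, 0, -3, -9, -2]
  [-2, -2, -6, 0, -15, -8]
  [1, 1, 2, -1, 0, 0]
  [-17, -14, -16, -16, -12, 0]
D(4):
  [0, 0, -4, -2, -13, -6]
  [-4, 0, -8, -2, -17, -10]
  [-1, -1, 0, -3, -9, -2]
  [-2, -2, -6, 0, -15, -8]
  [1, 1, 2, -1, 0, 0]
  [-17, -14, -16, -16, -12, 0]
D(5):
  [0, 0, -4, -2, -13, -6]
  [-4, 0, -8, -2, -17, -10]
  [-1, -1, 0, -3, -9, -2]
  [-2, -2, -6, 0, -15, -8]
  [1, 1, 2, -1, 0, 0]
  [-11, -11, -10, -13, -12, 0]
D(6):
  [0, 0, -4, -2, -13, -6]
  [-4, 0, -8, -2, -17, -10]
  [-1, -1, 0, -3, -9, -2]
  [-2, -2, -6, 0, -15, -8]
  [1, 1, 2, -1, 0, 0]
  [-11, -11, -10, -13, -12, 0]
Answer: W*[5][1] = -11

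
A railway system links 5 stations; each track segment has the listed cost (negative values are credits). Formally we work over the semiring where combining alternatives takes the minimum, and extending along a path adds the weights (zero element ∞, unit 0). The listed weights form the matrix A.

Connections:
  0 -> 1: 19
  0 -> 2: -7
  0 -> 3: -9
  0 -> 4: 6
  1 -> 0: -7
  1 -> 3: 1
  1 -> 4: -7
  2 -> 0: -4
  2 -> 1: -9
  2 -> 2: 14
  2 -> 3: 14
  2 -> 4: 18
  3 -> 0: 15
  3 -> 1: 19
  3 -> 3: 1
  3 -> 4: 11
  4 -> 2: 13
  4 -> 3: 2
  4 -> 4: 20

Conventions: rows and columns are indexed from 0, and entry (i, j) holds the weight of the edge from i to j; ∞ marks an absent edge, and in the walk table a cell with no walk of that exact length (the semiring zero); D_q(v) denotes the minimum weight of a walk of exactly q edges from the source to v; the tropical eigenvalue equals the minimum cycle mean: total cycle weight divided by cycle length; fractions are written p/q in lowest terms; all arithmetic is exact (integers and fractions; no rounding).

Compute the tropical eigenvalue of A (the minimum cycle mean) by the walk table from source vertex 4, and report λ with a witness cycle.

q=0: [∞, ∞, ∞, ∞, 0]
q=1: [∞, ∞, 13, 2, 20]
q=2: [9, 4, 27, 3, 13]
q=3: [-3, 18, 2, 0, -3]
q=4: [-2, -7, -10, -12, 3]
q=5: [-14, -19, -9, -11, -14]
Optimal cycle mean attained by: cycle 0->2->1->0, total (-7) + (-9) + (-7), length 3.
Answer: λ = -23/3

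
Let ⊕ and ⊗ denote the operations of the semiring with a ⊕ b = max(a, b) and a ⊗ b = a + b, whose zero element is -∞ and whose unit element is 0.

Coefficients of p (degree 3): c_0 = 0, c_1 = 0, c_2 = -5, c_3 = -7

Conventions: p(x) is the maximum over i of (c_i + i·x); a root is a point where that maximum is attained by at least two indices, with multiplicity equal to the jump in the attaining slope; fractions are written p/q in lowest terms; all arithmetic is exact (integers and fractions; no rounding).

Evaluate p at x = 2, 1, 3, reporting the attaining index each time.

p(2) = max(0+0·2=0, 0+1·2=2, -5+2·2=-1, -7+3·2=-1) = 2 (attained by i=1)
p(1) = max(0+0·1=0, 0+1·1=1, -5+2·1=-3, -7+3·1=-4) = 1 (attained by i=1)
p(3) = max(0+0·3=0, 0+1·3=3, -5+2·3=1, -7+3·3=2) = 3 (attained by i=1)
Answer: p(2) = 2; p(1) = 1; p(3) = 3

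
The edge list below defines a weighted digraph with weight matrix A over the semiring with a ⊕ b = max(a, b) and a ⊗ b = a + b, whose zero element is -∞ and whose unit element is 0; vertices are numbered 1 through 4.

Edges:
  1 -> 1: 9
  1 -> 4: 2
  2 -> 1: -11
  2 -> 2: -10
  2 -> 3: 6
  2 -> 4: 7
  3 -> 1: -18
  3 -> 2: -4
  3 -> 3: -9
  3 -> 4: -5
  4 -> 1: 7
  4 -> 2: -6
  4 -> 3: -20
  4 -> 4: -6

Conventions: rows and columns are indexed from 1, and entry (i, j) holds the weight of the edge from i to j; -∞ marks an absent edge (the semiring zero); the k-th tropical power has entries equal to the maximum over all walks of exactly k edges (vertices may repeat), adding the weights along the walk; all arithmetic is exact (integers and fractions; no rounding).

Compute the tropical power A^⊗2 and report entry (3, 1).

A^⊗2:
  [18, -4, -18, 11]
  [14, 2, -3, 1]
  [2, -11, 2, 3]
  [16, -12, 0, 9]
Key observation: the optimum is the walk 3->4->1, with weight (-5) + 7 = 2.
Optimal value attained by: walk 3->4->1.
Answer: (A^⊗2)[3][1] = 2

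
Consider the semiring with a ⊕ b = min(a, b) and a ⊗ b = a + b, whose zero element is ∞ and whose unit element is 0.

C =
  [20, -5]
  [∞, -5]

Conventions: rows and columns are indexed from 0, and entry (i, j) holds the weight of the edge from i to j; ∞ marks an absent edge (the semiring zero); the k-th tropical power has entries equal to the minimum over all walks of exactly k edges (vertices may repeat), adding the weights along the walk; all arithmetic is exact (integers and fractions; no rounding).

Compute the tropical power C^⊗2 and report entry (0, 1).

C^⊗2:
  [40, -10]
  [∞, -10]
Key observation: the optimum is the walk 0->1->1, with weight (-5) + (-5) = -10.
Optimal value attained by: walk 0->1->1.
Answer: (C^⊗2)[0][1] = -10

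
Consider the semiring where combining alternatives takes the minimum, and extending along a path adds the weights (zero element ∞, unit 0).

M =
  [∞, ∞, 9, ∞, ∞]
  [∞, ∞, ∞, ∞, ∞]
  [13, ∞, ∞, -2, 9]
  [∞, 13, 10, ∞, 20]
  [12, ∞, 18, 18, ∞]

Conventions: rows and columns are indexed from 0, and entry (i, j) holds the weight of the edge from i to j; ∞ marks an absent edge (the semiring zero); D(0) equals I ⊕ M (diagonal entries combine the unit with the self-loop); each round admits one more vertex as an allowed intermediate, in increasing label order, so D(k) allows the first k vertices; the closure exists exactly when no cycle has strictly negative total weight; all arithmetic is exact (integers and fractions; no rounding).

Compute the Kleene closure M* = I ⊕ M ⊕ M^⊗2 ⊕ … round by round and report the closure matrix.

D(0):
  [0, ∞, 9, ∞, ∞]
  [∞, 0, ∞, ∞, ∞]
  [13, ∞, 0, -2, 9]
  [∞, 13, 10, 0, 20]
  [12, ∞, 18, 18, 0]
D(1):
  [0, ∞, 9, ∞, ∞]
  [∞, 0, ∞, ∞, ∞]
  [13, ∞, 0, -2, 9]
  [∞, 13, 10, 0, 20]
  [12, ∞, 18, 18, 0]
D(2):
  [0, ∞, 9, ∞, ∞]
  [∞, 0, ∞, ∞, ∞]
  [13, ∞, 0, -2, 9]
  [∞, 13, 10, 0, 20]
  [12, ∞, 18, 18, 0]
D(3):
  [0, ∞, 9, 7, 18]
  [∞, 0, ∞, ∞, ∞]
  [13, ∞, 0, -2, 9]
  [23, 13, 10, 0, 19]
  [12, ∞, 18, 16, 0]
D(4):
  [0, 20, 9, 7, 18]
  [∞, 0, ∞, ∞, ∞]
  [13, 11, 0, -2, 9]
  [23, 13, 10, 0, 19]
  [12, 29, 18, 16, 0]
D(5):
  [0, 20, 9, 7, 18]
  [∞, 0, ∞, ∞, ∞]
  [13, 11, 0, -2, 9]
  [23, 13, 10, 0, 19]
  [12, 29, 18, 16, 0]
Answer: M* = [[0, 20, 9, 7, 18], [∞, 0, ∞, ∞, ∞], [13, 11, 0, -2, 9], [23, 13, 10, 0, 19], [12, 29, 18, 16, 0]]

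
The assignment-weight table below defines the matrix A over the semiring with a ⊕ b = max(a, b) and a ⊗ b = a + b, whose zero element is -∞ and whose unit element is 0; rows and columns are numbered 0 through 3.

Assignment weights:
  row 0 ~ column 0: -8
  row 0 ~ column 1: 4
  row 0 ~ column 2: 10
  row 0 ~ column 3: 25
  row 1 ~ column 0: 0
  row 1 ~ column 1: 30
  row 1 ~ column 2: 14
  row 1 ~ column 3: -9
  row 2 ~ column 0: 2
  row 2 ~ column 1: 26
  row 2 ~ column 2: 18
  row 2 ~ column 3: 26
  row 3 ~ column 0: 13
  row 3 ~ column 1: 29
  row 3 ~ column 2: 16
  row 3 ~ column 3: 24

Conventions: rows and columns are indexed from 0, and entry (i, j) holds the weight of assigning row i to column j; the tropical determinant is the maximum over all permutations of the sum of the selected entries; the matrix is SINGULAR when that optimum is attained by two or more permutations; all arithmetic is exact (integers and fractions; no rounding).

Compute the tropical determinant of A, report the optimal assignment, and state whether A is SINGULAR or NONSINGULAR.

σ = (0, 1, 2, 3): (-8) + 30 + 18 + 24 = 64
σ = (0, 1, 3, 2): (-8) + 30 + 26 + 16 = 64
σ = (0, 2, 1, 3): (-8) + 14 + 26 + 24 = 56
σ = (0, 2, 3, 1): (-8) + 14 + 26 + 29 = 61
σ = (0, 3, 1, 2): (-8) + (-9) + 26 + 16 = 25
σ = (0, 3, 2, 1): (-8) + (-9) + 18 + 29 = 30
σ = (1, 0, 2, 3): 4 + 0 + 18 + 24 = 46
σ = (1, 0, 3, 2): 4 + 0 + 26 + 16 = 46
σ = (1, 2, 0, 3): 4 + 14 + 2 + 24 = 44
σ = (1, 2, 3, 0): 4 + 14 + 26 + 13 = 57
σ = (1, 3, 0, 2): 4 + (-9) + 2 + 16 = 13
σ = (1, 3, 2, 0): 4 + (-9) + 18 + 13 = 26
σ = (2, 0, 1, 3): 10 + 0 + 26 + 24 = 60
σ = (2, 0, 3, 1): 10 + 0 + 26 + 29 = 65
σ = (2, 1, 0, 3): 10 + 30 + 2 + 24 = 66
σ = (2, 1, 3, 0): 10 + 30 + 26 + 13 = 79
σ = (2, 3, 0, 1): 10 + (-9) + 2 + 29 = 32
σ = (2, 3, 1, 0): 10 + (-9) + 26 + 13 = 40
σ = (3, 0, 1, 2): 25 + 0 + 26 + 16 = 67
σ = (3, 0, 2, 1): 25 + 0 + 18 + 29 = 72
σ = (3, 1, 0, 2): 25 + 30 + 2 + 16 = 73
σ = (3, 1, 2, 0): 25 + 30 + 18 + 13 = 86
σ = (3, 2, 0, 1): 25 + 14 + 2 + 29 = 70
σ = (3, 2, 1, 0): 25 + 14 + 26 + 13 = 78
Optimal value attained by: σ = (3, 1, 2, 0).
Answer: det⊕(A) = 86; verdict: NONSINGULAR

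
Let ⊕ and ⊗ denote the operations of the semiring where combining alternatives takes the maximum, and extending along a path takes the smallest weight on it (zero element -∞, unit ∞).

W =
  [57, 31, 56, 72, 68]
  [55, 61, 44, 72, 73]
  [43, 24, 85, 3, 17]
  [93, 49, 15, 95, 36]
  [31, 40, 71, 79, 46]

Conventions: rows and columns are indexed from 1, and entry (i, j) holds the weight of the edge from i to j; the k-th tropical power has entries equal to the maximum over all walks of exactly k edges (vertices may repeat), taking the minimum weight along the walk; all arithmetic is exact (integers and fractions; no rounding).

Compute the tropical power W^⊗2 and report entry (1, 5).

W^⊗2:
  [72, 49, 68, 72, 57]
  [72, 61, 71, 73, 61]
  [43, 31, 85, 43, 43]
  [93, 49, 56, 95, 68]
  [79, 49, 71, 79, 46]
Key observation: the optimum is the walk 1->1->5, with weight 57 min 68 = 57.
Optimal value attained by: walk 1->1->5.
Answer: (W^⊗2)[1][5] = 57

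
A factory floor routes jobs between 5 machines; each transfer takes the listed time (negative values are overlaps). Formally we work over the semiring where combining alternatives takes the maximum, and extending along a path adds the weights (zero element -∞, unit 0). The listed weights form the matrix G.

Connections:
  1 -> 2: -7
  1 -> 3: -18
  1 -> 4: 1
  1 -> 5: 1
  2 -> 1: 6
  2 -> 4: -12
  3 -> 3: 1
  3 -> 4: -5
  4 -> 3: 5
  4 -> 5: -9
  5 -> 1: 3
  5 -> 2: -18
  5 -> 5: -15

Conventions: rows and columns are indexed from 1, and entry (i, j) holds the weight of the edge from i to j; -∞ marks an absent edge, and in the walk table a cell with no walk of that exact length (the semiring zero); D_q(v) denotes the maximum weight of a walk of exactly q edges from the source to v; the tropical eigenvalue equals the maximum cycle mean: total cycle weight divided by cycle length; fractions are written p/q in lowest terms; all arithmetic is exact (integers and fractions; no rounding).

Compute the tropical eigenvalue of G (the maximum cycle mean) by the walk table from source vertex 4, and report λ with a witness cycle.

q=0: [-∞, -∞, -∞, 0, -∞]
q=1: [-∞, -∞, 5, -∞, -9]
q=2: [-6, -27, 6, 0, -24]
q=3: [-21, -13, 7, 1, -5]
q=4: [-2, -23, 8, 2, -8]
q=5: [-5, -9, 9, 3, -1]
Optimal cycle mean attained by: cycle 1->5->1, total 1 + 3, length 2.
Answer: λ = 2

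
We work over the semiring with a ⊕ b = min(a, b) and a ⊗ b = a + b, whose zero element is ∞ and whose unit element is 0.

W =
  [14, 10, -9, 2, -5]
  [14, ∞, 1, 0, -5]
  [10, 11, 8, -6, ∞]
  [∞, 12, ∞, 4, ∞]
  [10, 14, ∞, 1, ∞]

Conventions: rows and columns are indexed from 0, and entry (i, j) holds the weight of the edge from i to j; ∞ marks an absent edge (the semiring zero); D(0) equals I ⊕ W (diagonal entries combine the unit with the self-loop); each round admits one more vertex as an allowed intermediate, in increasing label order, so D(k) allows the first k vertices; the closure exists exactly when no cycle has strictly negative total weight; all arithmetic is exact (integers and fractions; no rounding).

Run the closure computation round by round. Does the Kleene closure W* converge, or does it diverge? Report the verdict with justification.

D(0):
  [0, 10, -9, 2, -5]
  [14, 0, 1, 0, -5]
  [10, 11, 0, -6, ∞]
  [∞, 12, ∞, 0, ∞]
  [10, 14, ∞, 1, 0]
D(1):
  [0, 10, -9, 2, -5]
  [14, 0, 1, 0, -5]
  [10, 11, 0, -6, 5]
  [∞, 12, ∞, 0, ∞]
  [10, 14, 1, 1, 0]
D(2):
  [0, 10, -9, 2, -5]
  [14, 0, 1, 0, -5]
  [10, 11, 0, -6, 5]
  [26, 12, 13, 0, 7]
  [10, 14, 1, 1, 0]
D(3):
  [0, 2, -9, -15, -5]
  [11, 0, 1, -5, -5]
  [10, 11, 0, -6, 5]
  [23, 12, 13, 0, 7]
  [10, 12, 1, -5, 0]
D(4):
  [0, -3, -9, -15, -8]
  [11, 0, 1, -5, -5]
  [10, 6, 0, -6, 1]
  [23, 12, 13, 0, 7]
  [10, 7, 1, -5, 0]
D(5):
  [0, -3, -9, -15, -8]
  [5, 0, -4, -10, -5]
  [10, 6, 0, -6, 1]
  [17, 12, 8, 0, 7]
  [10, 7, 1, -5, 0]
Key observation: every diagonal entry stays at the unit through all rounds, so no improving cycle exists.
Answer: CONVERGES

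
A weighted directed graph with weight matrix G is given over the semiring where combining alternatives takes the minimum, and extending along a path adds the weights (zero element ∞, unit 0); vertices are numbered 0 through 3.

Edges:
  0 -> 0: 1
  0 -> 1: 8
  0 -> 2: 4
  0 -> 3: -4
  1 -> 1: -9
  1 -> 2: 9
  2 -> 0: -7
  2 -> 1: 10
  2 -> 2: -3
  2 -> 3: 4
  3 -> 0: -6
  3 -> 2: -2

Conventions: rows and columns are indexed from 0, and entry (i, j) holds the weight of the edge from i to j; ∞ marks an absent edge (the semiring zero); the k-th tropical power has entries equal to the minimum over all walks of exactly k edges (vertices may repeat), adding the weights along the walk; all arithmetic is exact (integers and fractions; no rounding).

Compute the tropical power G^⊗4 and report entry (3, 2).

G^⊗2:
  [-10, -1, -6, -3]
  [2, -18, 0, 13]
  [-10, 1, -6, -11]
  [-9, 2, -5, -10]
G^⊗3:
  [-13, -10, -9, -14]
  [-7, -27, -9, -2]
  [-17, -8, -13, -14]
  [-16, -7, -12, -13]
G^⊗4:
  [-20, -19, -16, -17]
  [-16, -36, -18, -11]
  [-20, -17, -16, -21]
  [-19, -16, -15, -20]
Key observation: the optimum is the walk 3->0->3->2->2, with weight (-6) + (-4) + (-2) + (-3) = -15.
Optimal value attained by: walk 3->0->3->2->2.
Answer: (G^⊗4)[3][2] = -15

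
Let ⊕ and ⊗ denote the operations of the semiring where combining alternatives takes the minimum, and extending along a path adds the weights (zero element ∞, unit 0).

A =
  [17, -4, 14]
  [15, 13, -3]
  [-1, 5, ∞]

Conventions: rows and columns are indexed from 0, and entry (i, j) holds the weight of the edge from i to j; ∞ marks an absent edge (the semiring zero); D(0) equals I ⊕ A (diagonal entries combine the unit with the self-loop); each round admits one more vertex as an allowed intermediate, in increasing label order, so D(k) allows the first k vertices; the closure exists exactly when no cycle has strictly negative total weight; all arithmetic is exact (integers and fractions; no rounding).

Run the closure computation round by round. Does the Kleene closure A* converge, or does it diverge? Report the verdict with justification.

D(0):
  [0, -4, 14]
  [15, 0, -3]
  [-1, 5, 0]
D(1):
  [0, -4, 14]
  [15, 0, -3]
  [-1, -5, 0]
Detection: at round 2, diagonal entry (2, 2) turns strictly negative.
Key observation: the cycle 2->0->1->2 has total weight (-1) + (-4) + (-3), which is strictly negative.
Answer: DIVERGES — negative cycle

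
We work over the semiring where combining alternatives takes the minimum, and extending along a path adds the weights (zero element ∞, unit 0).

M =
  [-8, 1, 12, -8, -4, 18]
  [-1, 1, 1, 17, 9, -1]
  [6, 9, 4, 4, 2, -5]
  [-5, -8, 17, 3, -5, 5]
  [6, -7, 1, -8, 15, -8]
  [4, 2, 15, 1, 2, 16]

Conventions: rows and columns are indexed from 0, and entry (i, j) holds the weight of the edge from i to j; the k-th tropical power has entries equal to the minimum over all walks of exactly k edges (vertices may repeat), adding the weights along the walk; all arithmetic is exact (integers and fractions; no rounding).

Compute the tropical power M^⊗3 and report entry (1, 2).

M^⊗2:
  [-16, -16, -3, -16, -13, -12]
  [-9, 0, 2, -9, -5, -4]
  [-2, -5, 3, -6, -3, -6]
  [-13, -12, -7, -13, -9, -13]
  [-13, -16, -6, -7, -13, -8]
  [-4, -7, 3, -6, -4, -6]
M^⊗3:
  [-24, -24, -15, -24, -21, -21]
  [-17, -17, -4, -17, -14, -13]
  [-11, -14, -4, -11, -11, -11]
  [-21, -21, -11, -21, -18, -17]
  [-21, -20, -15, -21, -17, -21]
  [-12, -14, -6, -12, -11, -12]
Key observation: the optimum is the walk 1->0->4->2, with weight (-1) + (-4) + 1 = -4.
Optimal value attained by: walk 1->0->4->2.
Answer: (M^⊗3)[1][2] = -4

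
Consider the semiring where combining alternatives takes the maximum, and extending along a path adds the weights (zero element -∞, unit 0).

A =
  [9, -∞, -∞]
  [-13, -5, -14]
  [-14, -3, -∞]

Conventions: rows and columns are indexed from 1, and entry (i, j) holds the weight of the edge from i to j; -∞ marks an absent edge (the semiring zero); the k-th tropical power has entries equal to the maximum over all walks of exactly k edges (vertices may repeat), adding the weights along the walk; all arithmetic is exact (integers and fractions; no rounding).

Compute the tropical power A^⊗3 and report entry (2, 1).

A^⊗2:
  [18, -∞, -∞]
  [-4, -10, -19]
  [-5, -8, -17]
A^⊗3:
  [27, -∞, -∞]
  [5, -15, -24]
  [4, -13, -22]
Key observation: the optimum is the walk 2->1->1->1, with weight (-13) + 9 + 9 = 5.
Optimal value attained by: walk 2->1->1->1.
Answer: (A^⊗3)[2][1] = 5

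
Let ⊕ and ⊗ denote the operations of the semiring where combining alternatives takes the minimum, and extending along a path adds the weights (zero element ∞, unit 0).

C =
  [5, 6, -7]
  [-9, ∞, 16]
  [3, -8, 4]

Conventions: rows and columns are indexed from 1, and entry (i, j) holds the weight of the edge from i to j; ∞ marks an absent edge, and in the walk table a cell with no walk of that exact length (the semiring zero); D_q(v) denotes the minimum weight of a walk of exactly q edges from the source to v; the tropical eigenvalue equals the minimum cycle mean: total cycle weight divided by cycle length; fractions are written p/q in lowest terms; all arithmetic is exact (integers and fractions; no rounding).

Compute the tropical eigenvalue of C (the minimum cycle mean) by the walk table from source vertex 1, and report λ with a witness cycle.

q=0: [0, ∞, ∞]
q=1: [5, 6, -7]
q=2: [-4, -15, -3]
q=3: [-24, -11, -11]
Optimal cycle mean attained by: cycle 1->3->2->1, total (-7) + (-8) + (-9), length 3.
Answer: λ = -8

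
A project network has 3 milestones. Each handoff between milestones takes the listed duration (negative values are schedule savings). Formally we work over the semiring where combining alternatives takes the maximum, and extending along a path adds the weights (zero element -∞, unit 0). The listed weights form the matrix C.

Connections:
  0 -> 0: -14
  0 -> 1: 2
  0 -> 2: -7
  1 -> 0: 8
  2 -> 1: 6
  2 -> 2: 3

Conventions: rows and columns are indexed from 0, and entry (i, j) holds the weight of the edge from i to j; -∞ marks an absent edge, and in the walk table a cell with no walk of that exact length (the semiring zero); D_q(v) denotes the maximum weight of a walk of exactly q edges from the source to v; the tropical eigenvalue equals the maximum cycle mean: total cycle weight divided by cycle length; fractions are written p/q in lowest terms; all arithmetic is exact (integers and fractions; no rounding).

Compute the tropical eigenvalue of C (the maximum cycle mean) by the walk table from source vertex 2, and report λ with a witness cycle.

q=0: [-∞, -∞, 0]
q=1: [-∞, 6, 3]
q=2: [14, 9, 6]
q=3: [17, 16, 9]
Optimal cycle mean attained by: cycle 0->1->0, total 2 + 8, length 2.
Answer: λ = 5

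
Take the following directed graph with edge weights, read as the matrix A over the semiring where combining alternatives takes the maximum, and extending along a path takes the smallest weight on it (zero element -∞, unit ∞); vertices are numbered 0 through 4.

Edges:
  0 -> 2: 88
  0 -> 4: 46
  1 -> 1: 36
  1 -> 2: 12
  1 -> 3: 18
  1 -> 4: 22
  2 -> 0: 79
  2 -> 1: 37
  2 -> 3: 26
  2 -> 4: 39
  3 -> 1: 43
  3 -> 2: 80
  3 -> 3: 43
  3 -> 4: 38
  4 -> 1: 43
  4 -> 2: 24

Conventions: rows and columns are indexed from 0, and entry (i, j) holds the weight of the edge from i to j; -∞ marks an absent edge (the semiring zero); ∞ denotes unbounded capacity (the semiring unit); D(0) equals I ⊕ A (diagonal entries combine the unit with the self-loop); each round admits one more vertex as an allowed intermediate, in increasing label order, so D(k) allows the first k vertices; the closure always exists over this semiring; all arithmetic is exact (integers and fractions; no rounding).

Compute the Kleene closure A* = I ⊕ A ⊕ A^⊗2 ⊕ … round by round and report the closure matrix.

D(0):
  [∞, -∞, 88, -∞, 46]
  [-∞, ∞, 12, 18, 22]
  [79, 37, ∞, 26, 39]
  [-∞, 43, 80, ∞, 38]
  [-∞, 43, 24, -∞, ∞]
D(1):
  [∞, -∞, 88, -∞, 46]
  [-∞, ∞, 12, 18, 22]
  [79, 37, ∞, 26, 46]
  [-∞, 43, 80, ∞, 38]
  [-∞, 43, 24, -∞, ∞]
D(2):
  [∞, -∞, 88, -∞, 46]
  [-∞, ∞, 12, 18, 22]
  [79, 37, ∞, 26, 46]
  [-∞, 43, 80, ∞, 38]
  [-∞, 43, 24, 18, ∞]
D(3):
  [∞, 37, 88, 26, 46]
  [12, ∞, 12, 18, 22]
  [79, 37, ∞, 26, 46]
  [79, 43, 80, ∞, 46]
  [24, 43, 24, 24, ∞]
D(4):
  [∞, 37, 88, 26, 46]
  [18, ∞, 18, 18, 22]
  [79, 37, ∞, 26, 46]
  [79, 43, 80, ∞, 46]
  [24, 43, 24, 24, ∞]
D(5):
  [∞, 43, 88, 26, 46]
  [22, ∞, 22, 22, 22]
  [79, 43, ∞, 26, 46]
  [79, 43, 80, ∞, 46]
  [24, 43, 24, 24, ∞]
Answer: A* = [[∞, 43, 88, 26, 46], [22, ∞, 22, 22, 22], [79, 43, ∞, 26, 46], [79, 43, 80, ∞, 46], [24, 43, 24, 24, ∞]]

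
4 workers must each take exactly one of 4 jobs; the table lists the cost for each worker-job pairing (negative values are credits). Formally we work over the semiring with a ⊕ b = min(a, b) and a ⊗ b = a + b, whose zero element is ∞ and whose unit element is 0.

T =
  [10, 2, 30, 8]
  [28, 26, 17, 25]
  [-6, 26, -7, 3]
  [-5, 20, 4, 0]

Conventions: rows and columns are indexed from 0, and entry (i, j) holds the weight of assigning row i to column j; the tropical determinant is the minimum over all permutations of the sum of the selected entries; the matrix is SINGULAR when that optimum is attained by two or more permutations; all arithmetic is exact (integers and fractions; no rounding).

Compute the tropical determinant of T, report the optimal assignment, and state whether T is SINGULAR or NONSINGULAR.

σ = (0, 1, 2, 3): 10 + 26 + (-7) + 0 = 29
σ = (0, 1, 3, 2): 10 + 26 + 3 + 4 = 43
σ = (0, 2, 1, 3): 10 + 17 + 26 + 0 = 53
σ = (0, 2, 3, 1): 10 + 17 + 3 + 20 = 50
σ = (0, 3, 1, 2): 10 + 25 + 26 + 4 = 65
σ = (0, 3, 2, 1): 10 + 25 + (-7) + 20 = 48
σ = (1, 0, 2, 3): 2 + 28 + (-7) + 0 = 23
σ = (1, 0, 3, 2): 2 + 28 + 3 + 4 = 37
σ = (1, 2, 0, 3): 2 + 17 + (-6) + 0 = 13
σ = (1, 2, 3, 0): 2 + 17 + 3 + (-5) = 17
σ = (1, 3, 0, 2): 2 + 25 + (-6) + 4 = 25
σ = (1, 3, 2, 0): 2 + 25 + (-7) + (-5) = 15
σ = (2, 0, 1, 3): 30 + 28 + 26 + 0 = 84
σ = (2, 0, 3, 1): 30 + 28 + 3 + 20 = 81
σ = (2, 1, 0, 3): 30 + 26 + (-6) + 0 = 50
σ = (2, 1, 3, 0): 30 + 26 + 3 + (-5) = 54
σ = (2, 3, 0, 1): 30 + 25 + (-6) + 20 = 69
σ = (2, 3, 1, 0): 30 + 25 + 26 + (-5) = 76
σ = (3, 0, 1, 2): 8 + 28 + 26 + 4 = 66
σ = (3, 0, 2, 1): 8 + 28 + (-7) + 20 = 49
σ = (3, 1, 0, 2): 8 + 26 + (-6) + 4 = 32
σ = (3, 1, 2, 0): 8 + 26 + (-7) + (-5) = 22
σ = (3, 2, 0, 1): 8 + 17 + (-6) + 20 = 39
σ = (3, 2, 1, 0): 8 + 17 + 26 + (-5) = 46
Optimal value attained by: σ = (1, 2, 0, 3).
Answer: det⊕(T) = 13; verdict: NONSINGULAR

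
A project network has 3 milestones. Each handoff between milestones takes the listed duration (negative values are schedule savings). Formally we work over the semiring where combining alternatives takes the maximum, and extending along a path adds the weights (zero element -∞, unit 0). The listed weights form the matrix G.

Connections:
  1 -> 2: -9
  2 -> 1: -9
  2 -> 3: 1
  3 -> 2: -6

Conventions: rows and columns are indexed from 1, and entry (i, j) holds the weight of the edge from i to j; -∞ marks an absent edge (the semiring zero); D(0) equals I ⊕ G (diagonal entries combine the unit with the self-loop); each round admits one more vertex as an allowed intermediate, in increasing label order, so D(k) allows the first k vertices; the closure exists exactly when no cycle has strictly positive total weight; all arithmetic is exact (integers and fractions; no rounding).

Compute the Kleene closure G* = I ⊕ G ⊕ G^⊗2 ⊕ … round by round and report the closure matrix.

D(0):
  [0, -9, -∞]
  [-9, 0, 1]
  [-∞, -6, 0]
D(1):
  [0, -9, -∞]
  [-9, 0, 1]
  [-∞, -6, 0]
D(2):
  [0, -9, -8]
  [-9, 0, 1]
  [-15, -6, 0]
D(3):
  [0, -9, -8]
  [-9, 0, 1]
  [-15, -6, 0]
Answer: G* = [[0, -9, -8], [-9, 0, 1], [-15, -6, 0]]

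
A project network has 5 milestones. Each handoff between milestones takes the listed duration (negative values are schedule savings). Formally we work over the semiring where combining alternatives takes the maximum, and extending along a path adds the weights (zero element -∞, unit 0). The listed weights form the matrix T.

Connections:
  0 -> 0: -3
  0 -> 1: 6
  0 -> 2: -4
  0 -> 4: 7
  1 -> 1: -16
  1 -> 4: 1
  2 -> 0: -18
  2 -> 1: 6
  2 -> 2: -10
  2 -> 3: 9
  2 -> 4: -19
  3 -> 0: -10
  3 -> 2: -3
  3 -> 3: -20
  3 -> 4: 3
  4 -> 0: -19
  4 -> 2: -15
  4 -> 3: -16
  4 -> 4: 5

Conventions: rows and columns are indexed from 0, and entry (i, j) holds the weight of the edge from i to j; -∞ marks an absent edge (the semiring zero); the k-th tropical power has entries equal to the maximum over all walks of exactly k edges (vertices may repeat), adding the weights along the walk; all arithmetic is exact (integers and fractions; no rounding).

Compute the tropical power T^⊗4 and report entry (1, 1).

T^⊗2:
  [-6, 3, -7, 5, 12]
  [-18, -32, -14, -15, 6]
  [-1, -4, 6, -1, 12]
  [-13, 3, -12, 6, 8]
  [-14, -9, -10, -6, 10]
T^⊗3:
  [-5, 0, 2, 2, 17]
  [-13, -8, -9, -5, 11]
  [-4, 12, -3, 15, 17]
  [-4, -6, 3, -3, 13]
  [-9, -4, -5, -1, 15]
T^⊗4:
  [-2, 8, 2, 11, 22]
  [-8, -3, -4, 0, 16]
  [5, 3, 12, 6, 22]
  [-6, 9, -2, 12, 18]
  [-4, 1, 0, 4, 20]
Key observation: the optimum is the walk 1->4->4->2->1, with weight 1 + 5 + (-15) + 6 = -3.
Optimal value attained by: walk 1->4->4->2->1.
Answer: (T^⊗4)[1][1] = -3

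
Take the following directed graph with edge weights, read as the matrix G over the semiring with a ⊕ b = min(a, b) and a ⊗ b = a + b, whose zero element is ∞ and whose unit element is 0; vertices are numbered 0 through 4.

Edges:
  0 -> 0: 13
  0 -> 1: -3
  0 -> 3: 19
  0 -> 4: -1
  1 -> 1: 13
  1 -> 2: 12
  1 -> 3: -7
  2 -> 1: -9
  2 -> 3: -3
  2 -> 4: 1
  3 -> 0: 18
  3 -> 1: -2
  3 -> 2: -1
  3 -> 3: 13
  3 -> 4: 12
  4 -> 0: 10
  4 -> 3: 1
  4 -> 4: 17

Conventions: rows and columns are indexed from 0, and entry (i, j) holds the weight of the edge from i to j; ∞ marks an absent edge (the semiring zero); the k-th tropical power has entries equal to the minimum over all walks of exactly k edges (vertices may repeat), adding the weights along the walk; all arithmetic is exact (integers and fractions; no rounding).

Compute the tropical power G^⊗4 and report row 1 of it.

G^⊗2:
  [9, 10, 9, -10, 12]
  [11, -9, -8, 6, 5]
  [11, -5, -4, -16, 9]
  [22, -10, 10, -9, 0]
  [19, -1, 0, 14, 9]
G^⊗3:
  [8, -12, -11, 3, 2]
  [15, -17, 3, -16, -7]
  [2, -18, -17, -12, -4]
  [9, -11, -10, -17, 3]
  [19, -9, 11, -8, 1]
G^⊗4:
  [12, -20, 0, -19, -10]
  [2, -18, -17, -24, -4]
  [6, -26, -13, -25, -16]
  [1, -19, -18, -18, -9]
  [10, -10, -9, -16, 4]
Answer: row 1 of G^⊗4 = [2, -18, -17, -24, -4]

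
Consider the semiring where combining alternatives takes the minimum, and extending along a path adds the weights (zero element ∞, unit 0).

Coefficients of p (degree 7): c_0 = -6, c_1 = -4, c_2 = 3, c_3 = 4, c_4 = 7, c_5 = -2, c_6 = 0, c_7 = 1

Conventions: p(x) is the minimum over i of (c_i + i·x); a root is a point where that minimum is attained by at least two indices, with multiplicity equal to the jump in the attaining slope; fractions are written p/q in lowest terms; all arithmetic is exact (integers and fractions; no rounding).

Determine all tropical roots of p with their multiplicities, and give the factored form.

hull edge (i=0, c=-6) to (i=5, c=-2): slope 4/5, span 5
hull edge (i=5, c=-2) to (i=7, c=1): slope 3/2, span 2
Factored form: p(x) = 1 ⊗ (x ⊕ (-3/2)) ⊗ (x ⊕ (-3/2)) ⊗ (x ⊕ (-4/5)) ⊗ (x ⊕ (-4/5)) ⊗ (x ⊕ (-4/5)) ⊗ (x ⊕ (-4/5)) ⊗ (x ⊕ (-4/5))
Answer: roots = -3/2 (mult 2), -4/5 (mult 5)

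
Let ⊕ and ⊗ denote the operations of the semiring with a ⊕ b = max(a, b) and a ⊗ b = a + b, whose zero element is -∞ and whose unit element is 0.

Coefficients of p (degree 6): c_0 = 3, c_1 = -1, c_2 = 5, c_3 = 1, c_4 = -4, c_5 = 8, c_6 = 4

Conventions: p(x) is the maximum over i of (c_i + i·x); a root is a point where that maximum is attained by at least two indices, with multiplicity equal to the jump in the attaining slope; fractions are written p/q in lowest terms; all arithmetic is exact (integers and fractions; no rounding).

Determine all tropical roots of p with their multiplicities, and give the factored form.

hull edge (i=0, c=3) to (i=5, c=8): slope 1, span 5
hull edge (i=5, c=8) to (i=6, c=4): slope -4, span 1
Factored form: p(x) = 4 ⊗ (x ⊕ (-1)) ⊗ (x ⊕ (-1)) ⊗ (x ⊕ (-1)) ⊗ (x ⊕ (-1)) ⊗ (x ⊕ (-1)) ⊗ (x ⊕ 4)
Answer: roots = -1 (mult 5), 4 (mult 1)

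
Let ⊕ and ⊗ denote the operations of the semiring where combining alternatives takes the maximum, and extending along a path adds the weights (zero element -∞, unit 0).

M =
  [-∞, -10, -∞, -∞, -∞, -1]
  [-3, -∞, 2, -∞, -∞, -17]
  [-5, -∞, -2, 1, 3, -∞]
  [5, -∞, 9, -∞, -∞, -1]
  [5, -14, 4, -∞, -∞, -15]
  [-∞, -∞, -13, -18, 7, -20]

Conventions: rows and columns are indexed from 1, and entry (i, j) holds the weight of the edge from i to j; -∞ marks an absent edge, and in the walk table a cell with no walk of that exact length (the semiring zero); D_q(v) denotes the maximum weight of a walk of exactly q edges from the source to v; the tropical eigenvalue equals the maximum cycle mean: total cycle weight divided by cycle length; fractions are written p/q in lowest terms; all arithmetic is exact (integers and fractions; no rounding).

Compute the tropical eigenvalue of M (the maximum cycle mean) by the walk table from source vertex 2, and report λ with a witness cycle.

q=0: [-∞, 0, -∞, -∞, -∞, -∞]
q=1: [-3, -∞, 2, -∞, -∞, -17]
q=2: [-3, -13, 0, 3, 5, -4]
q=3: [10, -9, 12, 1, 3, 2]
q=4: [8, 0, 10, 13, 15, 9]
q=5: [20, 1, 22, 11, 16, 12]
q=6: [21, 10, 20, 23, 25, 19]
Optimal cycle mean attained by: cycle 3->4->3, total 1 + 9, length 2.
Answer: λ = 5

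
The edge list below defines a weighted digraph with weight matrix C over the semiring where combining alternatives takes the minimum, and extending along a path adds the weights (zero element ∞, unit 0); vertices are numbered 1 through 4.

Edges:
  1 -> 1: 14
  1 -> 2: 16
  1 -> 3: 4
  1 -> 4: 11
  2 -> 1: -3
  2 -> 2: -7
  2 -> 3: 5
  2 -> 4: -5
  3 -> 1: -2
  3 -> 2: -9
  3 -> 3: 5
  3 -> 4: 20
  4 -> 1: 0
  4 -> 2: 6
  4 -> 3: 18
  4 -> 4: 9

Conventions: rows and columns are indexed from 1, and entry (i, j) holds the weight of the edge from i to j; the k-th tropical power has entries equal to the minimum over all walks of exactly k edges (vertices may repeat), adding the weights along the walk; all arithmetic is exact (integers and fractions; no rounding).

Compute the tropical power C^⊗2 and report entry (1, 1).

C^⊗2:
  [2, -5, 9, 11]
  [-10, -14, -2, -12]
  [-12, -16, -4, -14]
  [3, -1, 4, 1]
Key observation: the optimum is the walk 1->3->1, with weight 4 + (-2) = 2.
Optimal value attained by: walk 1->3->1.
Answer: (C^⊗2)[1][1] = 2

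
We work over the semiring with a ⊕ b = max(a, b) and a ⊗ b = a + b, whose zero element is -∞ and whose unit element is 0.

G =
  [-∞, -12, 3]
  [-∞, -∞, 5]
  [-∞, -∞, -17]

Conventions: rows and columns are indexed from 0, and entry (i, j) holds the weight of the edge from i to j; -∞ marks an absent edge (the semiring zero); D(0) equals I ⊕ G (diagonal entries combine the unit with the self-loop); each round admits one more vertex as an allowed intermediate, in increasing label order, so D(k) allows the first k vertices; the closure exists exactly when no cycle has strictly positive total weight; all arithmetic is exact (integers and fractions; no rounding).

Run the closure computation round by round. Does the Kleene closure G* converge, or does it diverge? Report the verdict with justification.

D(0):
  [0, -12, 3]
  [-∞, 0, 5]
  [-∞, -∞, 0]
D(1):
  [0, -12, 3]
  [-∞, 0, 5]
  [-∞, -∞, 0]
D(2):
  [0, -12, 3]
  [-∞, 0, 5]
  [-∞, -∞, 0]
D(3):
  [0, -12, 3]
  [-∞, 0, 5]
  [-∞, -∞, 0]
Key observation: every diagonal entry stays at the unit through all rounds, so no improving cycle exists.
Answer: CONVERGES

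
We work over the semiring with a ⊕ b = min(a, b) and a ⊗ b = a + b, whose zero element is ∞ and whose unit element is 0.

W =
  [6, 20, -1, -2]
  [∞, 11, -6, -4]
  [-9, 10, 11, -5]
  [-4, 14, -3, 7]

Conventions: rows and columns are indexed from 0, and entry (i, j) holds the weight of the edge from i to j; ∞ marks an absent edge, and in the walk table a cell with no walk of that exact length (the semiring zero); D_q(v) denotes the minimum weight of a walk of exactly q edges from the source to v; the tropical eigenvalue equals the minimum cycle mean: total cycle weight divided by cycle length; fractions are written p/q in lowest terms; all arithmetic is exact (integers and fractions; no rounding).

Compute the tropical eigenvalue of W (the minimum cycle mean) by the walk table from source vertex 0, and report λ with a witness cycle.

q=0: [0, ∞, ∞, ∞]
q=1: [6, 20, -1, -2]
q=2: [-10, 9, -5, -6]
q=3: [-14, 5, -11, -12]
q=4: [-20, -1, -15, -16]
Optimal cycle mean attained by: cycle 0->2->0, total (-1) + (-9), length 2.
Answer: λ = -5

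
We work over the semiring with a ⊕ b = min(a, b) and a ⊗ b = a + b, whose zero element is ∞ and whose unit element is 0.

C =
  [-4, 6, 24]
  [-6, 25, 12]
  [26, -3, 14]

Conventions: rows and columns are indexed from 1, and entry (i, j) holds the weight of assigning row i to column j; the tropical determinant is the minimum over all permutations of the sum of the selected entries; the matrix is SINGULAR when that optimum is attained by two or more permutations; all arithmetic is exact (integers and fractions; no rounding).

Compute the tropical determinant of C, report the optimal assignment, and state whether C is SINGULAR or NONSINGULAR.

σ = (1, 2, 3): (-4) + 25 + 14 = 35
σ = (1, 3, 2): (-4) + 12 + (-3) = 5
σ = (2, 1, 3): 6 + (-6) + 14 = 14
σ = (2, 3, 1): 6 + 12 + 26 = 44
σ = (3, 1, 2): 24 + (-6) + (-3) = 15
σ = (3, 2, 1): 24 + 25 + 26 = 75
Optimal value attained by: σ = (1, 3, 2).
Answer: det⊕(C) = 5; verdict: NONSINGULAR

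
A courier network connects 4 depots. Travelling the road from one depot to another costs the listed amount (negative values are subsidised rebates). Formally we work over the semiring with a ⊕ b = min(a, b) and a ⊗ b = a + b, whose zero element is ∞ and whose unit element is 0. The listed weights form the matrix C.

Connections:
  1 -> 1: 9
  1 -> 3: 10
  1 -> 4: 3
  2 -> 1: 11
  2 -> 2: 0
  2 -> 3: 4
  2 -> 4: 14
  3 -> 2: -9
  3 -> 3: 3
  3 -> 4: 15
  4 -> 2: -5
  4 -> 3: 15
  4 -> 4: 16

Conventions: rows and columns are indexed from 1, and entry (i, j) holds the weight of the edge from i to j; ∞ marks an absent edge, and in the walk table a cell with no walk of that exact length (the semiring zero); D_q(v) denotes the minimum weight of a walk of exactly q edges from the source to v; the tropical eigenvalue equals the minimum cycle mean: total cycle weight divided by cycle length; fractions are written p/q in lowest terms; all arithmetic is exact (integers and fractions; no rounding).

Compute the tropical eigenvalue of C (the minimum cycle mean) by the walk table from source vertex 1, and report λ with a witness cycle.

q=0: [0, ∞, ∞, ∞]
q=1: [9, ∞, 10, 3]
q=2: [18, -2, 13, 12]
q=3: [9, -2, 2, 12]
q=4: [9, -7, 2, 12]
Optimal cycle mean attained by: cycle 2->3->2, total 4 + (-9), length 2.
Answer: λ = -5/2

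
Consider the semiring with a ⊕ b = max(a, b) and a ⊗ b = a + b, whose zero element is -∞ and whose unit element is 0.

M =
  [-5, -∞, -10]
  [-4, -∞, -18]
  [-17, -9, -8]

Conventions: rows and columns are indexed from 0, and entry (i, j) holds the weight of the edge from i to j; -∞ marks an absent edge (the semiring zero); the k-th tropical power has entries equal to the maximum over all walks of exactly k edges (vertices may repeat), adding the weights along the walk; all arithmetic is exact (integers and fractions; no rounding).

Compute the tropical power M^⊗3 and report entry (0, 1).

M^⊗2:
  [-10, -19, -15]
  [-9, -27, -14]
  [-13, -17, -16]
M^⊗3:
  [-15, -24, -20]
  [-14, -23, -19]
  [-18, -25, -23]
Key observation: the optimum is the walk 0->0->2->1, with weight (-5) + (-10) + (-9) = -24.
Optimal value attained by: walk 0->0->2->1.
Answer: (M^⊗3)[0][1] = -24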